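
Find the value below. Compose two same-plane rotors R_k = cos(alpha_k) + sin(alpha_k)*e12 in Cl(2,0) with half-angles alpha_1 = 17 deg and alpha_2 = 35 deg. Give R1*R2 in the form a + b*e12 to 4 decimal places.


Same-plane rotors commute and their half-angles add:
R1*R2 = cos(a1 + a2) + sin(a1 + a2)*e12.
a1 + a2 = 17 + 35 = 52 deg
cos(52 deg) = 0.6157
sin(52 deg) = 0.7880
R1*R2 = 0.6157 + 0.7880*e12


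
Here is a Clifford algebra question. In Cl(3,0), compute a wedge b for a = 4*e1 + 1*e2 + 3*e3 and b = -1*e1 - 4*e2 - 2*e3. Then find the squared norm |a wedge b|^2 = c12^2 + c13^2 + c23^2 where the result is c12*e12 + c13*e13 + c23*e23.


a wedge b = (a1*b2 - a2*b1)*e12 + (a1*b3 - a3*b1)*e13 + (a2*b3 - a3*b2)*e23
e12 coeff: 4*(-4) - 1*(-1) = -16 - (-1) = -15
e13 coeff: 4*(-2) - 3*(-1) = -8 - (-3) = -5
e23 coeff: 1*(-2) - 3*(-4) = -2 - (-12) = 10
|a wedge b|^2 = (-15)^2 + (-5)^2 + 10^2
= 225 + 25 + 100
= 350


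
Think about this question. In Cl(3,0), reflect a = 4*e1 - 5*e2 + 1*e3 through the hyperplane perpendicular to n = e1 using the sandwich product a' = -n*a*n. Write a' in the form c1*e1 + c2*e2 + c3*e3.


Reflection formula: a' = -n*a*n, with n = e1 (unit vector, n^2 = 1).
For reflection through hyperplane perp to e1:
The component along e1 flips sign, others stay.
a = (4, -5, 1)
a' = (-4, -5, 1)
a' = -4*e1 - 5*e2 + 1*e3


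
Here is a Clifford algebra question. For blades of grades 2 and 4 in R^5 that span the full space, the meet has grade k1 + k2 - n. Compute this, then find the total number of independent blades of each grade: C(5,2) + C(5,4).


Meet grade = grade(A) + grade(B) - n
= 2 + 4 - 5 = 1
C(5,2) = 10
C(5,4) = 5
dim_A + dim_B = 10 + 5 = 15


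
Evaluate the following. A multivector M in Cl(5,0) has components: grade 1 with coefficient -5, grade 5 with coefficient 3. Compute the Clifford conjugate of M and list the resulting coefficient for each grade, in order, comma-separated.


Clifford conjugate sign for grade k: (-1)^(k(k+1)/2)
Grade 1: (-1)^(1*2/2) = (-1)^1 = -1, coeff -5 -> 5
Grade 5: (-1)^(5*6/2) = (-1)^15 = -1, coeff 3 -> -3
Conjugated coefficients: 5, -3


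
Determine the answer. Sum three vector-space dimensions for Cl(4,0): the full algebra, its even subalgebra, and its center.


n = 4 + 0 = 4
Total dim = 2^4 = 16
Even subalgebra dim = 2^3 = 8
n is even, so center dim = 1
Sum = 16 + 8 + 1 = 25


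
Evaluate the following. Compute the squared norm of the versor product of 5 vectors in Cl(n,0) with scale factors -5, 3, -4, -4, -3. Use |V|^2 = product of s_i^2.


Each vector v_i has |v_i|^2 = s_i^2
Squared scales: (-5)^2 = 25, 3^2 = 9, (-4)^2 = 16, (-4)^2 = 16, (-3)^2 = 9
|V|^2 = 25 * 9 * 16 * 16 * 9
= 518400


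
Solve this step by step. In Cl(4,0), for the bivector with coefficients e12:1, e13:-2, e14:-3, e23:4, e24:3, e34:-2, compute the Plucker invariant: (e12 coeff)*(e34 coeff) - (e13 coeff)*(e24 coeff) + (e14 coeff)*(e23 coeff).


Plucker relation: af - be + cd
a*f = 1*(-2) = -2
b*e = (-2)*3 = -6
c*d = (-3)*4 = -12
af - be + cd = -2 - (-6) + (-12)
= -8


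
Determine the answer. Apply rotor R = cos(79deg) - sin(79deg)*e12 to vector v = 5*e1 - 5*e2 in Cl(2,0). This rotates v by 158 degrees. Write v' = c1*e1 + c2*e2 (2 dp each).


Rotor R = cos(79deg) - sin(79deg)*e12
Rotation angle theta = 2 * 79 = 158 degrees
v' = R*v*~R rotates v by theta.
cos(158deg) = -0.9272, sin(158deg) = 0.3746
v'_1 = 5*cos(158deg) - (-5)*sin(158deg)
= 5*(-0.9272) - (-5)*0.3746
= -2.76
v'_2 = 5*sin(158deg) + (-5)*cos(158deg)
= 5*0.3746 + (-5)*(-0.9272)
= 6.51
v' = -2.76*e1 + 6.51*e2


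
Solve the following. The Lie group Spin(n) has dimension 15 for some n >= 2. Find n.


dim Spin(n) = dim so(n) = n(n-1)/2.
Solve n(n-1)/2 = 15, i.e. n^2 - n - 30 = 0.
Discriminant = 1 + 8*15 = 121
n = (1 + sqrt(121))/2 = (1 + 11)/2 = 6


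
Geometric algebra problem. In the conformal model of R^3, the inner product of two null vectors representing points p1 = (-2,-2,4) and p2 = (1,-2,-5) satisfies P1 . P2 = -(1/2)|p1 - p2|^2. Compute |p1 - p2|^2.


p1 - p2 = (-3, 0, 9)
|p1 - p2|^2 = (-3)^2 + 0^2 + 9^2
= 9 + 0 + 81
= 90


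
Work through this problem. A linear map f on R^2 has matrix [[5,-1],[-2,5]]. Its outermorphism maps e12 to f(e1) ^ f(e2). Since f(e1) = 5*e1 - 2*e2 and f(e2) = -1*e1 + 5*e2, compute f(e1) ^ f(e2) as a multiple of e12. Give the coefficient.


The outermorphism of a linear map f sends e1^e2 to f(e1)^f(e2).
f(e1) = 5*e1 - 2*e2
f(e2) = -1*e1 + 5*e2
f(e1) ^ f(e2) = (5*e1 - 2*e2) ^ (-1*e1 + 5*e2)
= 5*5*e12 + (-2)*(-1)*e21
= (25 - 2)*e12
= 23*e12
Coefficient = 23


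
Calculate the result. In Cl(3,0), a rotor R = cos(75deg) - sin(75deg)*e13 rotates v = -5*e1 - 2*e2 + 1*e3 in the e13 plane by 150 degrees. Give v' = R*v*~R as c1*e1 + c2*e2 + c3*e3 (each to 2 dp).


Rotor R = cos(75deg) - sin(75deg)*e13
Rotation angle theta = 2 * 75 = 150 degrees in the e13 plane (e1 -> e3).
The component perpendicular to the plane (e2) is invariant: v'_2 = v2 = -2.00
cos(150deg) = -0.8660, sin(150deg) = 0.5000
v'_1 = v1*cos(theta) - v3*sin(theta) = -5*(-0.8660) - 1*0.5000 = 3.83
v'_3 = v1*sin(theta) + v3*cos(theta) = -5*0.5000 + 1*(-0.8660) = -3.37
v' = 3.83*e1 - 2.00*e2 - 3.37*e3


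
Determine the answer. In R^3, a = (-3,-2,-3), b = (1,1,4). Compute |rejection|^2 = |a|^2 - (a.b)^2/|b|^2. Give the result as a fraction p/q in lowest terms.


|a|^2 = (-3)^2 + (-2)^2 + (-3)^2 = 22
|b|^2 = 1^2 + 1^2 + 4^2 = 18
a . b = (-3)*1 + (-2)*1 + (-3)*4 = -17
(a.b)^2 = (-17)^2 = 289
|rej|^2 = 22 - 289/18
= (396 - 289)/18
= 107/18
In lowest terms: 107/18


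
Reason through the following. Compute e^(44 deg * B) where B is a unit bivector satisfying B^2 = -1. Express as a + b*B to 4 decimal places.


For a unit bivector B with B^2 = -1, the exponential series gives
e^(theta*B) = cos(theta) + sin(theta)*B (the GA analogue of Euler's formula).
theta = 44 degrees = 0.767945 rad
cos(44 deg) = 0.7193
sin(44 deg) = 0.6947
exp(theta*B) = 0.7193 + 0.6947*B


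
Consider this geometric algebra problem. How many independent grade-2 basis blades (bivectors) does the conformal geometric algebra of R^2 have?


The conformal model of R^2 uses Cl(3,1) with m = 2 + 2 = 4 generators.
Number of grade-2 blades = C(m, 2) = C(4, 2)
= 4*3/2 = 6


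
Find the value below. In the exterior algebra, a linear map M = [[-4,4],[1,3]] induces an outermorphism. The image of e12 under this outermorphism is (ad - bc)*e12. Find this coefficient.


The outermorphism of a linear map f sends e1^e2 to f(e1)^f(e2).
f(e1) = -4*e1 + 1*e2
f(e2) = 4*e1 + 3*e2
f(e1) ^ f(e2) = (-4*e1 + 1*e2) ^ (4*e1 + 3*e2)
= (-4)*3*e12 + 1*4*e21
= (-12 - 4)*e12
= -16*e12
Coefficient = -16


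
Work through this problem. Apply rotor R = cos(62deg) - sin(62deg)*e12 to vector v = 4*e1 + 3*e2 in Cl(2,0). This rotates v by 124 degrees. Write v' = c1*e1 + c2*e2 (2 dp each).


Rotor R = cos(62deg) - sin(62deg)*e12
Rotation angle theta = 2 * 62 = 124 degrees
v' = R*v*~R rotates v by theta.
cos(124deg) = -0.5592, sin(124deg) = 0.8290
v'_1 = 4*cos(124deg) - 3*sin(124deg)
= 4*(-0.5592) - 3*0.8290
= -4.72
v'_2 = 4*sin(124deg) + 3*cos(124deg)
= 4*0.8290 + 3*(-0.5592)
= 1.64
v' = -4.72*e1 + 1.64*e2


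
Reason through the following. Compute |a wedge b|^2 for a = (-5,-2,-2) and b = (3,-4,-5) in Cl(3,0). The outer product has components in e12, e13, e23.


a wedge b = (a1*b2 - a2*b1)*e12 + (a1*b3 - a3*b1)*e13 + (a2*b3 - a3*b2)*e23
e12 coeff: (-5)*(-4) - (-2)*3 = 20 - (-6) = 26
e13 coeff: (-5)*(-5) - (-2)*3 = 25 - (-6) = 31
e23 coeff: (-2)*(-5) - (-2)*(-4) = 10 - 8 = 2
|a wedge b|^2 = 26^2 + 31^2 + 2^2
= 676 + 961 + 4
= 1641


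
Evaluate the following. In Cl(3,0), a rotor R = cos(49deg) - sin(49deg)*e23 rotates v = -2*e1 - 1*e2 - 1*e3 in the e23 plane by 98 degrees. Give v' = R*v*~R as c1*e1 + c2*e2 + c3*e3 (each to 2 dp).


Rotor R = cos(49deg) - sin(49deg)*e23
Rotation angle theta = 2 * 49 = 98 degrees in the e23 plane (e2 -> e3).
The component perpendicular to the plane (e1) is invariant: v'_1 = v1 = -2.00
cos(98deg) = -0.1392, sin(98deg) = 0.9903
v'_2 = v2*cos(theta) - v3*sin(theta) = -1*(-0.1392) - (-1)*0.9903 = 1.13
v'_3 = v2*sin(theta) + v3*cos(theta) = -1*0.9903 + (-1)*(-0.1392) = -0.85
v' = -2.00*e1 + 1.13*e2 - 0.85*e3


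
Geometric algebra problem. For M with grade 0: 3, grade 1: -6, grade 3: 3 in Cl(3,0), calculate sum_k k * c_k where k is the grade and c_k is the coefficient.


Grade-weighted sum = sum of grade_k * coefficient_k
0*3 = 0
1*(-6) = -6
3*3 = 9
Total = 0 + (-6) + 9 = 3


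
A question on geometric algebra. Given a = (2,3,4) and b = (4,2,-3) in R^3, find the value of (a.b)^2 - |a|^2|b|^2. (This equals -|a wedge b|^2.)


a . b = 2*4 + 3*2 + 4*(-3)
= 8 + 6 + (-12) = 2
|a|^2 = 2^2 + 3^2 + 4^2 = 29
|b|^2 = 4^2 + 2^2 + (-3)^2 = 29
(a.b)^2 = 2^2 = 4
|a|^2 * |b|^2 = 29 * 29 = 841
Result = 4 - 841 = -837


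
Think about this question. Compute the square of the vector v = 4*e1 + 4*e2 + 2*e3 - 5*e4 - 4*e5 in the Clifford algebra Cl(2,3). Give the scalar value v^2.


v^2 = sum of c_i^2 * e_i^2
Positive signature terms (e_i^2 = +1): 4^2 + 4^2 = 32
Negative signature terms (e_j^2 = -1): 2^2 + (-5)^2 + (-4)^2 = 45
v^2 = 32 - 45 = -13


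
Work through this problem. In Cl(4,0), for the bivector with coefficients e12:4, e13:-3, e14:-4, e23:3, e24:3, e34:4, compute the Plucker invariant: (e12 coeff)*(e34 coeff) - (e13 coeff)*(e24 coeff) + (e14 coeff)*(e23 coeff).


Plucker relation: af - be + cd
a*f = 4*4 = 16
b*e = (-3)*3 = -9
c*d = (-4)*3 = -12
af - be + cd = 16 - (-9) + (-12)
= 13


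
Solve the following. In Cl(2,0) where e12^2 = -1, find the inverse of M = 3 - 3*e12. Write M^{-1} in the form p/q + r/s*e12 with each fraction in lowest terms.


M = 3 - 3*e12, where e12^2 = -1.
Since M commutes with its reverse ~M = a - b*e12, M * ~M = a^2 - b^2*e12^2 = a^2 + b^2.
So M^{-1} = ~M / (a^2 + b^2) = (a - b*e12)/(a^2 + b^2).
a^2 + b^2 = 9 + 9 = 18
Scalar part = 3/18 = 1/6
Bivector coeff = 3/18 = 1/6
M^{-1} = 1/6 + 1/6*e12


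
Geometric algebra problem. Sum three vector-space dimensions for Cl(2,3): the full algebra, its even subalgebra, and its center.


n = 2 + 3 = 5
Total dim = 2^5 = 32
Even subalgebra dim = 2^4 = 16
n is odd, so center dim = 2
Sum = 32 + 16 + 2 = 50


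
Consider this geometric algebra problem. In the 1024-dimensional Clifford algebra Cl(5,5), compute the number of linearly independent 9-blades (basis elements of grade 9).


Number of grade-k basis blades in Cl(p,q) with n = p + q is C(n, k).
n = 5 + 5 = 10
C(10, 9) = 10! / (9! * 1!)
= 3628800 / (362880 * 1)
= 10


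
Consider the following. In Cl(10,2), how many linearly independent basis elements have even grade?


Even subalgebra dimension = 2^(n-1)
n = 10 + 2 = 12
2^(12 - 1) = 2^11 = 2048
Verification: sum of C(12,k) for even k = 1 + 66 + 495 + 924 + 495 + 66 + 1 = 2048
Result = 2048


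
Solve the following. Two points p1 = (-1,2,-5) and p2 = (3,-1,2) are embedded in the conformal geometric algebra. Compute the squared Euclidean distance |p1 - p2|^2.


p1 - p2 = (-4, 3, -7)
|p1 - p2|^2 = (-4)^2 + 3^2 + (-7)^2
= 16 + 9 + 49
= 74


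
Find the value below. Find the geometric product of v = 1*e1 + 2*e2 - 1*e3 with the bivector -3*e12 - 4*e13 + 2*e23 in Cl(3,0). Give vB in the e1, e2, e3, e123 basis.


vB has grade-1 (vector) and grade-3 (trivector) parts: vB = (v _| B) + (v ^ B).
Vector part <vB>_1:
  e1: -v2*b12 - v3*b13 = -(2)*(-3) - (-1)*(-4) = 2
  e2: v1*b12 - v3*b23 = (1)*(-3) - (-1)*(2) = -1
  e3: v1*b13 + v2*b23 = (1)*(-4) + (2)*(2) = 0
Trivector part <vB>_3:
  e123: v1*b23 - v2*b13 + v3*b12 = (1)*(2) - (2)*(-4) + (-1)*(-3) = 13
vB = 2*e1 - 1*e2 + 0*e3 + 13*e123


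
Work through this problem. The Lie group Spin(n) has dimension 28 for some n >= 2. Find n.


dim Spin(n) = dim so(n) = n(n-1)/2.
Solve n(n-1)/2 = 28, i.e. n^2 - n - 56 = 0.
Discriminant = 1 + 8*28 = 225
n = (1 + sqrt(225))/2 = (1 + 15)/2 = 8


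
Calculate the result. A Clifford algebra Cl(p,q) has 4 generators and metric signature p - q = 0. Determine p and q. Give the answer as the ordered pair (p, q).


We need p + q = 4 and p - q = 0.
Adding: 2p = 4 + 0 = 4, so p = 2.
Then q = 4 - 2 = 2.
(p, q) = (2, 2)


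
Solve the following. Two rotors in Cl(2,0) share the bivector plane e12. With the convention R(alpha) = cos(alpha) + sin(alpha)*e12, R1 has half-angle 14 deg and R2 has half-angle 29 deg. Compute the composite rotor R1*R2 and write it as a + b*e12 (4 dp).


Same-plane rotors commute and their half-angles add:
R1*R2 = cos(a1 + a2) + sin(a1 + a2)*e12.
a1 + a2 = 14 + 29 = 43 deg
cos(43 deg) = 0.7314
sin(43 deg) = 0.6820
R1*R2 = 0.7314 + 0.6820*e12


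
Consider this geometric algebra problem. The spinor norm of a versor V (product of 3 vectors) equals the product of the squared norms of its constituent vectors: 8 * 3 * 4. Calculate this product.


Spinor norm N(V) = |v1|^2 * |v2|^2 * ... * |v3|^2
= 8 * 3 * 4
Running product: 8, 24, 96
N(V) = 96


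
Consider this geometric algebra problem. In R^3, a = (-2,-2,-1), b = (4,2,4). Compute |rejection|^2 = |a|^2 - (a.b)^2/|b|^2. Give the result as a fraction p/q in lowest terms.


|a|^2 = (-2)^2 + (-2)^2 + (-1)^2 = 9
|b|^2 = 4^2 + 2^2 + 4^2 = 36
a . b = (-2)*4 + (-2)*2 + (-1)*4 = -16
(a.b)^2 = (-16)^2 = 256
|rej|^2 = 9 - 256/36
= (324 - 256)/36
= 68/36
In lowest terms: 17/9


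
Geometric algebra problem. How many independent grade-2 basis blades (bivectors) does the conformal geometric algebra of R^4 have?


The conformal model of R^4 uses Cl(5,1) with m = 4 + 2 = 6 generators.
Number of grade-2 blades = C(m, 2) = C(6, 2)
= 6*5/2 = 15


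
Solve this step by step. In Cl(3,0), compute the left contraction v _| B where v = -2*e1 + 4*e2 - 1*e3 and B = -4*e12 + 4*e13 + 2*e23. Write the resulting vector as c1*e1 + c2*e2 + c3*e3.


Left contraction v _| B = <vB>_1 (grade-1 part of the geometric product vB).
Using e1_|e12 = e2, e2_|e12 = -e1, e1_|e13 = e3, e3_|e13 = -e1, e2_|e23 = e3, e3_|e23 = -e2:
e1 coeff: -v2*b12 - v3*b13 = -(4)*(-4) - (-1)*(4) = 20
e2 coeff: v1*b12 - v3*b23 = (-2)*(-4) - (-1)*(2) = 10
e3 coeff: v1*b13 + v2*b23 = (-2)*(4) + (4)*(2) = 0
v _| B = 20*e1 + 10*e2 + 0*e3


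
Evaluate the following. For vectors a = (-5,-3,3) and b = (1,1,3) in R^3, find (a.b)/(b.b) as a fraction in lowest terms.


Projection coefficient = (a . b) / (b . b)
a . b = (-5)*1 + (-3)*1 + 3*3
= -5 + (-3) + 9 = 1
b . b = 1^2 + 1^2 + 3^2
= 1 + 1 + 9 = 11
Coefficient = 1/11
In lowest terms: 1/11


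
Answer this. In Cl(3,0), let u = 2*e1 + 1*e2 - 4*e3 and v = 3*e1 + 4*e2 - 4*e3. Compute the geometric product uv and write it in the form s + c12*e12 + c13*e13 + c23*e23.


In Cl(3,0): e_i^2 = 1, e_ie_j = -e_je_i for i != j.
Scalar part = u . v = 2*3 + 1*4 + (-4)*(-4)
= 6 + 4 + 16 = 26
e12 coeff = 2*4 - 1*3 = 8 - 3 = 5
e13 coeff = 2*(-4) - (-4)*3 = -8 - (-12) = 4
e23 coeff = 1*(-4) - (-4)*4 = -4 - (-16) = 12
uv = 26 + 5*e12 + 4*e13 + 12*e23


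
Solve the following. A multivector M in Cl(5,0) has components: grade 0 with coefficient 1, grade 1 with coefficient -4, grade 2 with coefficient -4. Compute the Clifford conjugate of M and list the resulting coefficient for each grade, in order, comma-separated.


Clifford conjugate sign for grade k: (-1)^(k(k+1)/2)
Grade 0: (-1)^(0*1/2) = (-1)^0 = 1, coeff 1 -> 1
Grade 1: (-1)^(1*2/2) = (-1)^1 = -1, coeff -4 -> 4
Grade 2: (-1)^(2*3/2) = (-1)^3 = -1, coeff -4 -> 4
Conjugated coefficients: 1, 4, 4


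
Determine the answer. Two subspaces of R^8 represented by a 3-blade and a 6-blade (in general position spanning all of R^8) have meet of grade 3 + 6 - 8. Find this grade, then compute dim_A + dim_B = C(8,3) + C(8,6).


Meet grade = grade(A) + grade(B) - n
= 3 + 6 - 8 = 1
C(8,3) = 56
C(8,6) = 28
dim_A + dim_B = 56 + 28 = 84


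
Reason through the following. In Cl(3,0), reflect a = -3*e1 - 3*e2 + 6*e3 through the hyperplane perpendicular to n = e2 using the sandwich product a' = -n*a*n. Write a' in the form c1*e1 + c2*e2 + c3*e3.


Reflection formula: a' = -n*a*n, with n = e2 (unit vector, n^2 = 1).
For reflection through hyperplane perp to e2:
The component along e2 flips sign, others stay.
a = (-3, -3, 6)
a' = (-3, 3, 6)
a' = -3*e1 + 3*e2 + 6*e3


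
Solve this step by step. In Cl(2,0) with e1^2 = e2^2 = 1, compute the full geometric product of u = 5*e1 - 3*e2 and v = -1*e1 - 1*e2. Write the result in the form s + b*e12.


Expand: (5*e1 - 3*e2)(-1*e1 - 1*e2)
= 5*(-1)*e1e1 + 5*(-1)*e1e2 + (-3)*(-1)*e2e1 + (-3)*(-1)*e2e2
Using e1^2 = e2^2 = 1, e2e1 = -e1e2:
Scalar part s = 5*(-1) + (-3)*(-1) = -5 + 3 = -2
Bivector part b = 5*(-1) - (-3)*(-1) = -5 - 3 = -8
uv = -2 - 8*e12


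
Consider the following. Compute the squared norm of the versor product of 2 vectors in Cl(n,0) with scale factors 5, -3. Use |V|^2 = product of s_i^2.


Each vector v_i has |v_i|^2 = s_i^2
Squared scales: 5^2 = 25, (-3)^2 = 9
|V|^2 = 25 * 9
= 225


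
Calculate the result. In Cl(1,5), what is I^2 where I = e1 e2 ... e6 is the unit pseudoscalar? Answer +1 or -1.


The pseudoscalar I = e1...e_n (product of all n generators) of Cl(p,q) satisfies I^2 = (-1)^(q + n(n-1)/2).
p = 1, q = 5, n = p + q = 6
n(n-1)/2 = 6 * 5 / 2 = 15
Exponent = q + n(n-1)/2 = 5 + 15 = 20
I^2 = (-1)^20 = +1


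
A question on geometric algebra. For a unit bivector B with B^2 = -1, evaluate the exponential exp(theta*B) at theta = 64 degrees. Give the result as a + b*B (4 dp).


For a unit bivector B with B^2 = -1, the exponential series gives
e^(theta*B) = cos(theta) + sin(theta)*B (the GA analogue of Euler's formula).
theta = 64 degrees = 1.117011 rad
cos(64 deg) = 0.4384
sin(64 deg) = 0.8988
exp(theta*B) = 0.4384 + 0.8988*B


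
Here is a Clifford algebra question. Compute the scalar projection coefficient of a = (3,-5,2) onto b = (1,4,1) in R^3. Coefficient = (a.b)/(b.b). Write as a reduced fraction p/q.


Projection coefficient = (a . b) / (b . b)
a . b = 3*1 + (-5)*4 + 2*1
= 3 + (-20) + 2 = -15
b . b = 1^2 + 4^2 + 1^2
= 1 + 16 + 1 = 18
Coefficient = -15/18
In lowest terms: -5/6


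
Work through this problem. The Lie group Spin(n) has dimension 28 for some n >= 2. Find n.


dim Spin(n) = dim so(n) = n(n-1)/2.
Solve n(n-1)/2 = 28, i.e. n^2 - n - 56 = 0.
Discriminant = 1 + 8*28 = 225
n = (1 + sqrt(225))/2 = (1 + 15)/2 = 8


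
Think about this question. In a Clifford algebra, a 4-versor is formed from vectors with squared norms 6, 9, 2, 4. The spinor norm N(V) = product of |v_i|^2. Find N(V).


Spinor norm N(V) = |v1|^2 * |v2|^2 * ... * |v4|^2
= 6 * 9 * 2 * 4
Running product: 6, 54, 108, 432
N(V) = 432


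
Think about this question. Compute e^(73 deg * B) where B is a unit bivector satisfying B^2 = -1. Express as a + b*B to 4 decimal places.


For a unit bivector B with B^2 = -1, the exponential series gives
e^(theta*B) = cos(theta) + sin(theta)*B (the GA analogue of Euler's formula).
theta = 73 degrees = 1.27409 rad
cos(73 deg) = 0.2924
sin(73 deg) = 0.9563
exp(theta*B) = 0.2924 + 0.9563*B


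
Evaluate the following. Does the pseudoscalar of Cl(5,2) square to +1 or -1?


The pseudoscalar I = e1...e_n (product of all n generators) of Cl(p,q) satisfies I^2 = (-1)^(q + n(n-1)/2).
p = 5, q = 2, n = p + q = 7
n(n-1)/2 = 7 * 6 / 2 = 21
Exponent = q + n(n-1)/2 = 2 + 21 = 23
I^2 = (-1)^23 = -1


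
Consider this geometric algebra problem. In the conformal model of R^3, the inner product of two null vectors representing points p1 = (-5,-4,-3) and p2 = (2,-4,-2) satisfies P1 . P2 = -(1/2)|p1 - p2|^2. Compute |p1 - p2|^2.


p1 - p2 = (-7, 0, -1)
|p1 - p2|^2 = (-7)^2 + 0^2 + (-1)^2
= 49 + 0 + 1
= 50


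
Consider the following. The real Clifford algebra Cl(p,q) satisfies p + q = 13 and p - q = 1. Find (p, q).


We need p + q = 13 and p - q = 1.
Adding: 2p = 13 + 1 = 14, so p = 7.
Then q = 13 - 7 = 6.
(p, q) = (7, 6)


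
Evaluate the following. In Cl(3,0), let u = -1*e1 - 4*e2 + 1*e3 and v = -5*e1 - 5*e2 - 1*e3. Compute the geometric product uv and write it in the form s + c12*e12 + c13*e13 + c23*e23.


In Cl(3,0): e_i^2 = 1, e_ie_j = -e_je_i for i != j.
Scalar part = u . v = (-1)*(-5) + (-4)*(-5) + 1*(-1)
= 5 + 20 + (-1) = 24
e12 coeff = (-1)*(-5) - (-4)*(-5) = 5 - 20 = -15
e13 coeff = (-1)*(-1) - 1*(-5) = 1 - (-5) = 6
e23 coeff = (-4)*(-1) - 1*(-5) = 4 - (-5) = 9
uv = 24 - 15*e12 + 6*e13 + 9*e23


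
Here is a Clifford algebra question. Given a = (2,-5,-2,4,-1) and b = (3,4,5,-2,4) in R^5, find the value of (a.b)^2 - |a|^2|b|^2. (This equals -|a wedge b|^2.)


a . b = 2*3 + (-5)*4 + (-2)*5 + 4*(-2) + (-1)*4
= 6 + (-20) + (-10) + (-8) + (-4) = -36
|a|^2 = 2^2 + (-5)^2 + (-2)^2 + 4^2 + (-1)^2 = 50
|b|^2 = 3^2 + 4^2 + 5^2 + (-2)^2 + 4^2 = 70
(a.b)^2 = (-36)^2 = 1296
|a|^2 * |b|^2 = 50 * 70 = 3500
Result = 1296 - 3500 = -2204


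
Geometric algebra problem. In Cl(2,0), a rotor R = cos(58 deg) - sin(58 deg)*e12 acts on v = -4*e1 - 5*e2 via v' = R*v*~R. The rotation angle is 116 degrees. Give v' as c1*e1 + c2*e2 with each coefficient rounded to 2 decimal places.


Rotor R = cos(58deg) - sin(58deg)*e12
Rotation angle theta = 2 * 58 = 116 degrees
v' = R*v*~R rotates v by theta.
cos(116deg) = -0.4384, sin(116deg) = 0.8988
v'_1 = -4*cos(116deg) - (-5)*sin(116deg)
= -4*(-0.4384) - (-5)*0.8988
= 6.25
v'_2 = -4*sin(116deg) + (-5)*cos(116deg)
= -4*0.8988 + (-5)*(-0.4384)
= -1.40
v' = 6.25*e1 - 1.40*e2


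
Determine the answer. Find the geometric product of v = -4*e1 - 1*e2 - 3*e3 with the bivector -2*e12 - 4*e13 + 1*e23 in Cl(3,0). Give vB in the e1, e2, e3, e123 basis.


vB has grade-1 (vector) and grade-3 (trivector) parts: vB = (v _| B) + (v ^ B).
Vector part <vB>_1:
  e1: -v2*b12 - v3*b13 = -(-1)*(-2) - (-3)*(-4) = -14
  e2: v1*b12 - v3*b23 = (-4)*(-2) - (-3)*(1) = 11
  e3: v1*b13 + v2*b23 = (-4)*(-4) + (-1)*(1) = 15
Trivector part <vB>_3:
  e123: v1*b23 - v2*b13 + v3*b12 = (-4)*(1) - (-1)*(-4) + (-3)*(-2) = -2
vB = -14*e1 + 11*e2 + 15*e3 - 2*e123


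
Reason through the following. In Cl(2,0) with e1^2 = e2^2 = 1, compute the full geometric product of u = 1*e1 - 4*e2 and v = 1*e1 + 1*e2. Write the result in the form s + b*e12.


Expand: (1*e1 - 4*e2)(1*e1 + 1*e2)
= 1*1*e1e1 + 1*1*e1e2 + (-4)*1*e2e1 + (-4)*1*e2e2
Using e1^2 = e2^2 = 1, e2e1 = -e1e2:
Scalar part s = 1*1 + (-4)*1 = 1 + (-4) = -3
Bivector part b = 1*1 - (-4)*1 = 1 - (-4) = 5
uv = -3 + 5*e12


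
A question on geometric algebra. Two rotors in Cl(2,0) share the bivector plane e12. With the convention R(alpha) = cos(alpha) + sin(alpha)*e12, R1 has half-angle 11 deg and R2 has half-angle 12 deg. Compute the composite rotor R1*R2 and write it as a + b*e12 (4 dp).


Same-plane rotors commute and their half-angles add:
R1*R2 = cos(a1 + a2) + sin(a1 + a2)*e12.
a1 + a2 = 11 + 12 = 23 deg
cos(23 deg) = 0.9205
sin(23 deg) = 0.3907
R1*R2 = 0.9205 + 0.3907*e12


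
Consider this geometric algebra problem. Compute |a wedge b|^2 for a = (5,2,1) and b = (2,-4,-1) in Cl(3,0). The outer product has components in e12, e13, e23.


a wedge b = (a1*b2 - a2*b1)*e12 + (a1*b3 - a3*b1)*e13 + (a2*b3 - a3*b2)*e23
e12 coeff: 5*(-4) - 2*2 = -20 - 4 = -24
e13 coeff: 5*(-1) - 1*2 = -5 - 2 = -7
e23 coeff: 2*(-1) - 1*(-4) = -2 - (-4) = 2
|a wedge b|^2 = (-24)^2 + (-7)^2 + 2^2
= 576 + 49 + 4
= 629


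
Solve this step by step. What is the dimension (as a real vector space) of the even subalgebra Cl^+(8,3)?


Even subalgebra dimension = 2^(n-1)
n = 8 + 3 = 11
2^(11 - 1) = 2^10 = 1024
Verification: sum of C(11,k) for even k = 1 + 55 + 330 + 462 + 165 + 11 = 1024
Result = 1024


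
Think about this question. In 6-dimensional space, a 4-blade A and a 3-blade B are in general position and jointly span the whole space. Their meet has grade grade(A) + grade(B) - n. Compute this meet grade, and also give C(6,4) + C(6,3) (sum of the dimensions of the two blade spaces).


Meet grade = grade(A) + grade(B) - n
= 4 + 3 - 6 = 1
C(6,4) = 15
C(6,3) = 20
dim_A + dim_B = 15 + 20 = 35


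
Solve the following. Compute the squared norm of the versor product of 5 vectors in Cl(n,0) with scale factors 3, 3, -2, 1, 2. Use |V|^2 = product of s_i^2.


Each vector v_i has |v_i|^2 = s_i^2
Squared scales: 3^2 = 9, 3^2 = 9, (-2)^2 = 4, 1^2 = 1, 2^2 = 4
|V|^2 = 9 * 9 * 4 * 1 * 4
= 1296


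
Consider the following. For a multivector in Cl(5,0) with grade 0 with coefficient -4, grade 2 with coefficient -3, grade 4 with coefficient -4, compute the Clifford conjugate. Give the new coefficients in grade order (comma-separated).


Clifford conjugate sign for grade k: (-1)^(k(k+1)/2)
Grade 0: (-1)^(0*1/2) = (-1)^0 = 1, coeff -4 -> -4
Grade 2: (-1)^(2*3/2) = (-1)^3 = -1, coeff -3 -> 3
Grade 4: (-1)^(4*5/2) = (-1)^10 = 1, coeff -4 -> -4
Conjugated coefficients: -4, 3, -4


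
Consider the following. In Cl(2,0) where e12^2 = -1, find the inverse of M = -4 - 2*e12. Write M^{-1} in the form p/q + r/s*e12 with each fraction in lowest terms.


M = -4 - 2*e12, where e12^2 = -1.
Since M commutes with its reverse ~M = a - b*e12, M * ~M = a^2 - b^2*e12^2 = a^2 + b^2.
So M^{-1} = ~M / (a^2 + b^2) = (a - b*e12)/(a^2 + b^2).
a^2 + b^2 = 16 + 4 = 20
Scalar part = -4/20 = -1/5
Bivector coeff = 2/20 = 1/10
M^{-1} = -1/5 + 1/10*e12


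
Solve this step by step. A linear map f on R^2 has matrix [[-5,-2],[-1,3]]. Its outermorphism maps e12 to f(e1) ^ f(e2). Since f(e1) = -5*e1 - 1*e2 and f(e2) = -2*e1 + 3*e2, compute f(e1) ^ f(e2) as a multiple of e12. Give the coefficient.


The outermorphism of a linear map f sends e1^e2 to f(e1)^f(e2).
f(e1) = -5*e1 - 1*e2
f(e2) = -2*e1 + 3*e2
f(e1) ^ f(e2) = (-5*e1 - 1*e2) ^ (-2*e1 + 3*e2)
= (-5)*3*e12 + (-1)*(-2)*e21
= (-15 - 2)*e12
= -17*e12
Coefficient = -17


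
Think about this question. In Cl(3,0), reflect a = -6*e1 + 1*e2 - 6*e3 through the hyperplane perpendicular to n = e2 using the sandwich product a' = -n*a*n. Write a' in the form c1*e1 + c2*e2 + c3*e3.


Reflection formula: a' = -n*a*n, with n = e2 (unit vector, n^2 = 1).
For reflection through hyperplane perp to e2:
The component along e2 flips sign, others stay.
a = (-6, 1, -6)
a' = (-6, -1, -6)
a' = -6*e1 - 1*e2 - 6*e3


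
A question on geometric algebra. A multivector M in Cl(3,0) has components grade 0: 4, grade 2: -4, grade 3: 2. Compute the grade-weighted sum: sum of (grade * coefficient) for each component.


Grade-weighted sum = sum of grade_k * coefficient_k
0*4 = 0
2*(-4) = -8
3*2 = 6
Total = 0 + (-8) + 6 = -2


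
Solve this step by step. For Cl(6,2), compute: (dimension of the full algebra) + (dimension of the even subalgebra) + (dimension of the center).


n = 6 + 2 = 8
Total dim = 2^8 = 256
Even subalgebra dim = 2^7 = 128
n is even, so center dim = 1
Sum = 256 + 128 + 1 = 385


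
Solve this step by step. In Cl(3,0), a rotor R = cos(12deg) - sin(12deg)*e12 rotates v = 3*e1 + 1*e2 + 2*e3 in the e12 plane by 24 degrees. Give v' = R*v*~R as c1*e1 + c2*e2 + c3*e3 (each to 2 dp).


Rotor R = cos(12deg) - sin(12deg)*e12
Rotation angle theta = 2 * 12 = 24 degrees in the e12 plane (e1 -> e2).
The component perpendicular to the plane (e3) is invariant: v'_3 = v3 = 2.00
cos(24deg) = 0.9135, sin(24deg) = 0.4067
v'_1 = v1*cos(theta) - v2*sin(theta) = 3*0.9135 - 1*0.4067 = 2.33
v'_2 = v1*sin(theta) + v2*cos(theta) = 3*0.4067 + 1*0.9135 = 2.13
v' = 2.33*e1 + 2.13*e2 + 2.00*e3


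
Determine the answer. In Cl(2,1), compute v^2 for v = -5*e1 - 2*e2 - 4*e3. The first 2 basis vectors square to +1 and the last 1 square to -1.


v^2 = sum of c_i^2 * e_i^2
Positive signature terms (e_i^2 = +1): (-5)^2 + (-2)^2 = 29
Negative signature terms (e_j^2 = -1): (-4)^2 = 16
v^2 = 29 - 16 = 13


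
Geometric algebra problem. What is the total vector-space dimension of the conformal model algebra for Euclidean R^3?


The conformal model of R^3 uses Cl(4,1): the 3 Euclidean generators plus two extra orthogonal generators e+ (e+^2 = +1) and e- (e-^2 = -1), from which the null vectors e0, einf are built.
Number of generators m = 3 + 2 = 5.
dim Cl(p,q) = 2^m = 2^5 = 32


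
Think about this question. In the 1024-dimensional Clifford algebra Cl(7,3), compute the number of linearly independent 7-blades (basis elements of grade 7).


Number of grade-k basis blades in Cl(p,q) with n = p + q is C(n, k).
n = 7 + 3 = 10
C(10, 7) = 10! / (7! * 3!)
= 3628800 / (5040 * 6)
= 120


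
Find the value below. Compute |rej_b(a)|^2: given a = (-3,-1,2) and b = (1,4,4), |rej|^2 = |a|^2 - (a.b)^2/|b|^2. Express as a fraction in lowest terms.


|a|^2 = (-3)^2 + (-1)^2 + 2^2 = 14
|b|^2 = 1^2 + 4^2 + 4^2 = 33
a . b = (-3)*1 + (-1)*4 + 2*4 = 1
(a.b)^2 = 1^2 = 1
|rej|^2 = 14 - 1/33
= (462 - 1)/33
= 461/33
In lowest terms: 461/33


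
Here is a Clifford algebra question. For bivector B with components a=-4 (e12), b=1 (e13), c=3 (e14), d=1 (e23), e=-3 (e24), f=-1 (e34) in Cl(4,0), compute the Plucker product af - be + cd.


Plucker relation: af - be + cd
a*f = (-4)*(-1) = 4
b*e = 1*(-3) = -3
c*d = 3*1 = 3
af - be + cd = 4 - (-3) + 3
= 10


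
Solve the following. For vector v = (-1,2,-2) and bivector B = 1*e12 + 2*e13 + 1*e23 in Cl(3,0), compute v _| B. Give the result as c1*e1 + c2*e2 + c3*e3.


Left contraction v _| B = <vB>_1 (grade-1 part of the geometric product vB).
Using e1_|e12 = e2, e2_|e12 = -e1, e1_|e13 = e3, e3_|e13 = -e1, e2_|e23 = e3, e3_|e23 = -e2:
e1 coeff: -v2*b12 - v3*b13 = -(2)*(1) - (-2)*(2) = 2
e2 coeff: v1*b12 - v3*b23 = (-1)*(1) - (-2)*(1) = 1
e3 coeff: v1*b13 + v2*b23 = (-1)*(2) + (2)*(1) = 0
v _| B = 2*e1 + 1*e2 + 0*e3


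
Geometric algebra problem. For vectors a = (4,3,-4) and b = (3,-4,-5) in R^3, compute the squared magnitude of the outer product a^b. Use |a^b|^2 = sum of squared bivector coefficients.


a wedge b = (a1*b2 - a2*b1)*e12 + (a1*b3 - a3*b1)*e13 + (a2*b3 - a3*b2)*e23
e12 coeff: 4*(-4) - 3*3 = -16 - 9 = -25
e13 coeff: 4*(-5) - (-4)*3 = -20 - (-12) = -8
e23 coeff: 3*(-5) - (-4)*(-4) = -15 - 16 = -31
|a wedge b|^2 = (-25)^2 + (-8)^2 + (-31)^2
= 625 + 64 + 961
= 1650


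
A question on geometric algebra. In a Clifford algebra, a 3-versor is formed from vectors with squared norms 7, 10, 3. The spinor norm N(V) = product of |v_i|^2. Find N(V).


Spinor norm N(V) = |v1|^2 * |v2|^2 * ... * |v3|^2
= 7 * 10 * 3
Running product: 7, 70, 210
N(V) = 210


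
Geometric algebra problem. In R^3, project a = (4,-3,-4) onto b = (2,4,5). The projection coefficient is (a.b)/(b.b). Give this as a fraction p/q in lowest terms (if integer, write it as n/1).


Projection coefficient = (a . b) / (b . b)
a . b = 4*2 + (-3)*4 + (-4)*5
= 8 + (-12) + (-20) = -24
b . b = 2^2 + 4^2 + 5^2
= 4 + 16 + 25 = 45
Coefficient = -24/45
In lowest terms: -8/15


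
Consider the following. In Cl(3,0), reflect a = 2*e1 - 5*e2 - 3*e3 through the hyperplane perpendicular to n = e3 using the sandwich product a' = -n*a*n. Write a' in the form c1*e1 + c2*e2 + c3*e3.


Reflection formula: a' = -n*a*n, with n = e3 (unit vector, n^2 = 1).
For reflection through hyperplane perp to e3:
The component along e3 flips sign, others stay.
a = (2, -5, -3)
a' = (2, -5, 3)
a' = 2*e1 - 5*e2 + 3*e3


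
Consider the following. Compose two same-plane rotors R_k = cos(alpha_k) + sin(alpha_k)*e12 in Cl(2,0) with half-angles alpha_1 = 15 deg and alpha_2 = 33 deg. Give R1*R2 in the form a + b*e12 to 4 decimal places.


Same-plane rotors commute and their half-angles add:
R1*R2 = cos(a1 + a2) + sin(a1 + a2)*e12.
a1 + a2 = 15 + 33 = 48 deg
cos(48 deg) = 0.6691
sin(48 deg) = 0.7431
R1*R2 = 0.6691 + 0.7431*e12


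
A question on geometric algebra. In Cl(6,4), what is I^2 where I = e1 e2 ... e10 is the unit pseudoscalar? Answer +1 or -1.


The pseudoscalar I = e1...e_n (product of all n generators) of Cl(p,q) satisfies I^2 = (-1)^(q + n(n-1)/2).
p = 6, q = 4, n = p + q = 10
n(n-1)/2 = 10 * 9 / 2 = 45
Exponent = q + n(n-1)/2 = 4 + 45 = 49
I^2 = (-1)^49 = -1


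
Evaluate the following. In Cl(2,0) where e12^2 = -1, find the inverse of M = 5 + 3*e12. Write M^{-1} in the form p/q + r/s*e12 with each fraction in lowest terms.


M = 5 + 3*e12, where e12^2 = -1.
Since M commutes with its reverse ~M = a - b*e12, M * ~M = a^2 - b^2*e12^2 = a^2 + b^2.
So M^{-1} = ~M / (a^2 + b^2) = (a - b*e12)/(a^2 + b^2).
a^2 + b^2 = 25 + 9 = 34
Scalar part = 5/34 = 5/34
Bivector coeff = -3/34 = -3/34
M^{-1} = 5/34 - 3/34*e12


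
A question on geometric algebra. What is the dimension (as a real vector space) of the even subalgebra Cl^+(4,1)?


Even subalgebra dimension = 2^(n-1)
n = 4 + 1 = 5
2^(5 - 1) = 2^4 = 16
Verification: sum of C(5,k) for even k = 1 + 10 + 5 = 16
Result = 16


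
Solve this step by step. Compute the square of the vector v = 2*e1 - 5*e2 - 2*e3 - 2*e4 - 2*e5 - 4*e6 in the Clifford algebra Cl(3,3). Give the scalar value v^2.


v^2 = sum of c_i^2 * e_i^2
Positive signature terms (e_i^2 = +1): 2^2 + (-5)^2 + (-2)^2 = 33
Negative signature terms (e_j^2 = -1): (-2)^2 + (-2)^2 + (-4)^2 = 24
v^2 = 33 - 24 = 9


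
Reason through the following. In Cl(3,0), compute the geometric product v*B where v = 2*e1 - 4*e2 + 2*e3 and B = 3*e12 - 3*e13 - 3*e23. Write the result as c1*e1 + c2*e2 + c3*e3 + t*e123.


vB has grade-1 (vector) and grade-3 (trivector) parts: vB = (v _| B) + (v ^ B).
Vector part <vB>_1:
  e1: -v2*b12 - v3*b13 = -(-4)*(3) - (2)*(-3) = 18
  e2: v1*b12 - v3*b23 = (2)*(3) - (2)*(-3) = 12
  e3: v1*b13 + v2*b23 = (2)*(-3) + (-4)*(-3) = 6
Trivector part <vB>_3:
  e123: v1*b23 - v2*b13 + v3*b12 = (2)*(-3) - (-4)*(-3) + (2)*(3) = -12
vB = 18*e1 + 12*e2 + 6*e3 - 12*e123


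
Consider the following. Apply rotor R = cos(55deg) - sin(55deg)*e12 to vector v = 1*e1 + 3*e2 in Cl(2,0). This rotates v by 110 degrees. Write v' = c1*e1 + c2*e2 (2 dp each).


Rotor R = cos(55deg) - sin(55deg)*e12
Rotation angle theta = 2 * 55 = 110 degrees
v' = R*v*~R rotates v by theta.
cos(110deg) = -0.3420, sin(110deg) = 0.9397
v'_1 = 1*cos(110deg) - 3*sin(110deg)
= 1*(-0.3420) - 3*0.9397
= -3.16
v'_2 = 1*sin(110deg) + 3*cos(110deg)
= 1*0.9397 + 3*(-0.3420)
= -0.09
v' = -3.16*e1 - 0.09*e2


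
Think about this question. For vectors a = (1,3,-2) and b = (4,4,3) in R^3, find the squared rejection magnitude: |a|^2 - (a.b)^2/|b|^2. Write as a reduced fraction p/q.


|a|^2 = 1^2 + 3^2 + (-2)^2 = 14
|b|^2 = 4^2 + 4^2 + 3^2 = 41
a . b = 1*4 + 3*4 + (-2)*3 = 10
(a.b)^2 = 10^2 = 100
|rej|^2 = 14 - 100/41
= (574 - 100)/41
= 474/41
In lowest terms: 474/41


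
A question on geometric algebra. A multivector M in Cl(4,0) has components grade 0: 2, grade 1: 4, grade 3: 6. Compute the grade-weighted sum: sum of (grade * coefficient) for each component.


Grade-weighted sum = sum of grade_k * coefficient_k
0*2 = 0
1*4 = 4
3*6 = 18
Total = 0 + 4 + 18 = 22


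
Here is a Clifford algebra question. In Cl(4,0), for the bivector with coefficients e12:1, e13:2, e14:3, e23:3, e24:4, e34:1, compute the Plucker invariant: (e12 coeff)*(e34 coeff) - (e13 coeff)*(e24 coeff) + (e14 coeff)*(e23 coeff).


Plucker relation: af - be + cd
a*f = 1*1 = 1
b*e = 2*4 = 8
c*d = 3*3 = 9
af - be + cd = 1 - 8 + 9
= 2


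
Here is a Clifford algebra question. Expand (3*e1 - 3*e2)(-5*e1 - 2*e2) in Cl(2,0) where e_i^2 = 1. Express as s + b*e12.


Expand: (3*e1 - 3*e2)(-5*e1 - 2*e2)
= 3*(-5)*e1e1 + 3*(-2)*e1e2 + (-3)*(-5)*e2e1 + (-3)*(-2)*e2e2
Using e1^2 = e2^2 = 1, e2e1 = -e1e2:
Scalar part s = 3*(-5) + (-3)*(-2) = -15 + 6 = -9
Bivector part b = 3*(-2) - (-3)*(-5) = -6 - 15 = -21
uv = -9 - 21*e12


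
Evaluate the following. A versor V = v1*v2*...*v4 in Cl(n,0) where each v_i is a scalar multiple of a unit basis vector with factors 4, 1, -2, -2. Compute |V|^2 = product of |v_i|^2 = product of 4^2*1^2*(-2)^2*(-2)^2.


Each vector v_i has |v_i|^2 = s_i^2
Squared scales: 4^2 = 16, 1^2 = 1, (-2)^2 = 4, (-2)^2 = 4
|V|^2 = 16 * 1 * 4 * 4
= 256


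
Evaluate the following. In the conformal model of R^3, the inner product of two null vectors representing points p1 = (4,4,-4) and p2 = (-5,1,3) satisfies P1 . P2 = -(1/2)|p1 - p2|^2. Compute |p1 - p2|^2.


p1 - p2 = (9, 3, -7)
|p1 - p2|^2 = 9^2 + 3^2 + (-7)^2
= 81 + 9 + 49
= 139


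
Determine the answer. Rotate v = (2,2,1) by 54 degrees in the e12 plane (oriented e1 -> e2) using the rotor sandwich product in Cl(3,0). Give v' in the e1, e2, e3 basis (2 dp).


Rotor R = cos(27deg) - sin(27deg)*e12
Rotation angle theta = 2 * 27 = 54 degrees in the e12 plane (e1 -> e2).
The component perpendicular to the plane (e3) is invariant: v'_3 = v3 = 1.00
cos(54deg) = 0.5878, sin(54deg) = 0.8090
v'_1 = v1*cos(theta) - v2*sin(theta) = 2*0.5878 - 2*0.8090 = -0.44
v'_2 = v1*sin(theta) + v2*cos(theta) = 2*0.8090 + 2*0.5878 = 2.79
v' = -0.44*e1 + 2.79*e2 + 1.00*e3


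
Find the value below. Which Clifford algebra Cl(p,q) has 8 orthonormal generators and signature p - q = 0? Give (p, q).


We need p + q = 8 and p - q = 0.
Adding: 2p = 8 + 0 = 8, so p = 4.
Then q = 8 - 4 = 4.
(p, q) = (4, 4)


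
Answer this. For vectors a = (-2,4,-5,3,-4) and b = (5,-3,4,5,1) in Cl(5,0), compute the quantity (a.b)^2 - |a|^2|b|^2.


a . b = (-2)*5 + 4*(-3) + (-5)*4 + 3*5 + (-4)*1
= -10 + (-12) + (-20) + 15 + (-4) = -31
|a|^2 = (-2)^2 + 4^2 + (-5)^2 + 3^2 + (-4)^2 = 70
|b|^2 = 5^2 + (-3)^2 + 4^2 + 5^2 + 1^2 = 76
(a.b)^2 = (-31)^2 = 961
|a|^2 * |b|^2 = 70 * 76 = 5320
Result = 961 - 5320 = -4359


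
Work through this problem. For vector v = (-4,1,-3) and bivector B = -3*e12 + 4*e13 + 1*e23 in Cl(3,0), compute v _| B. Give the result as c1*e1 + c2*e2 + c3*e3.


Left contraction v _| B = <vB>_1 (grade-1 part of the geometric product vB).
Using e1_|e12 = e2, e2_|e12 = -e1, e1_|e13 = e3, e3_|e13 = -e1, e2_|e23 = e3, e3_|e23 = -e2:
e1 coeff: -v2*b12 - v3*b13 = -(1)*(-3) - (-3)*(4) = 15
e2 coeff: v1*b12 - v3*b23 = (-4)*(-3) - (-3)*(1) = 15
e3 coeff: v1*b13 + v2*b23 = (-4)*(4) + (1)*(1) = -15
v _| B = 15*e1 + 15*e2 - 15*e3


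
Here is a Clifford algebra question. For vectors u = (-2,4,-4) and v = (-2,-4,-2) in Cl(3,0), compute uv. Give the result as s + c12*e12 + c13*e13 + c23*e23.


In Cl(3,0): e_i^2 = 1, e_ie_j = -e_je_i for i != j.
Scalar part = u . v = (-2)*(-2) + 4*(-4) + (-4)*(-2)
= 4 + (-16) + 8 = -4
e12 coeff = (-2)*(-4) - 4*(-2) = 8 - (-8) = 16
e13 coeff = (-2)*(-2) - (-4)*(-2) = 4 - 8 = -4
e23 coeff = 4*(-2) - (-4)*(-4) = -8 - 16 = -24
uv = -4 + 16*e12 - 4*e13 - 24*e23


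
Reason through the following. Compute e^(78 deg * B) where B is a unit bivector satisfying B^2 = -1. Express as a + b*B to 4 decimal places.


For a unit bivector B with B^2 = -1, the exponential series gives
e^(theta*B) = cos(theta) + sin(theta)*B (the GA analogue of Euler's formula).
theta = 78 degrees = 1.361357 rad
cos(78 deg) = 0.2079
sin(78 deg) = 0.9781
exp(theta*B) = 0.2079 + 0.9781*B


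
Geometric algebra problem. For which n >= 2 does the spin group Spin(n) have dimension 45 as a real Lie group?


dim Spin(n) = dim so(n) = n(n-1)/2.
Solve n(n-1)/2 = 45, i.e. n^2 - n - 90 = 0.
Discriminant = 1 + 8*45 = 361
n = (1 + sqrt(361))/2 = (1 + 19)/2 = 10


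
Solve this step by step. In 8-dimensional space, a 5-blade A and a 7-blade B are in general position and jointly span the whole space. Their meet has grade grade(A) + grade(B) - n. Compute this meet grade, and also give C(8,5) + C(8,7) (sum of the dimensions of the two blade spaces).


Meet grade = grade(A) + grade(B) - n
= 5 + 7 - 8 = 4
C(8,5) = 56
C(8,7) = 8
dim_A + dim_B = 56 + 8 = 64


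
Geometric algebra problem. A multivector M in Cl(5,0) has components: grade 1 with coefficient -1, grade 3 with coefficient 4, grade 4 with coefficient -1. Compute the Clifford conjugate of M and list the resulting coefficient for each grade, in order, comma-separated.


Clifford conjugate sign for grade k: (-1)^(k(k+1)/2)
Grade 1: (-1)^(1*2/2) = (-1)^1 = -1, coeff -1 -> 1
Grade 3: (-1)^(3*4/2) = (-1)^6 = 1, coeff 4 -> 4
Grade 4: (-1)^(4*5/2) = (-1)^10 = 1, coeff -1 -> -1
Conjugated coefficients: 1, 4, -1


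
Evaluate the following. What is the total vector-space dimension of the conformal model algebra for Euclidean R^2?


The conformal model of R^2 uses Cl(3,1): the 2 Euclidean generators plus two extra orthogonal generators e+ (e+^2 = +1) and e- (e-^2 = -1), from which the null vectors e0, einf are built.
Number of generators m = 2 + 2 = 4.
dim Cl(p,q) = 2^m = 2^4 = 16
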